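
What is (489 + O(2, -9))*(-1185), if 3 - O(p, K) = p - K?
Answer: -569985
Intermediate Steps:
O(p, K) = 3 + K - p (O(p, K) = 3 - (p - K) = 3 + (K - p) = 3 + K - p)
(489 + O(2, -9))*(-1185) = (489 + (3 - 9 - 1*2))*(-1185) = (489 + (3 - 9 - 2))*(-1185) = (489 - 8)*(-1185) = 481*(-1185) = -569985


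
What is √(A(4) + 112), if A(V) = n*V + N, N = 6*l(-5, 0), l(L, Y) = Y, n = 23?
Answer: 2*√51 ≈ 14.283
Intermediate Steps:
N = 0 (N = 6*0 = 0)
A(V) = 23*V (A(V) = 23*V + 0 = 23*V)
√(A(4) + 112) = √(23*4 + 112) = √(92 + 112) = √204 = 2*√51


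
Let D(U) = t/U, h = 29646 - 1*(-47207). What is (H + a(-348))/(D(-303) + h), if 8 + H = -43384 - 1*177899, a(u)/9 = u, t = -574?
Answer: -68000169/23287033 ≈ -2.9201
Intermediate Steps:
a(u) = 9*u
H = -221291 (H = -8 + (-43384 - 1*177899) = -8 + (-43384 - 177899) = -8 - 221283 = -221291)
h = 76853 (h = 29646 + 47207 = 76853)
D(U) = -574/U
(H + a(-348))/(D(-303) + h) = (-221291 + 9*(-348))/(-574/(-303) + 76853) = (-221291 - 3132)/(-574*(-1/303) + 76853) = -224423/(574/303 + 76853) = -224423/23287033/303 = -224423*303/23287033 = -68000169/23287033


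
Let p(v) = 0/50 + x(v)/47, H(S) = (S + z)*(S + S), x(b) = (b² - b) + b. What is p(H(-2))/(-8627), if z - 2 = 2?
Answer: -64/405469 ≈ -0.00015784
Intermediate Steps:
z = 4 (z = 2 + 2 = 4)
x(b) = b²
H(S) = 2*S*(4 + S) (H(S) = (S + 4)*(S + S) = (4 + S)*(2*S) = 2*S*(4 + S))
p(v) = v²/47 (p(v) = 0/50 + v²/47 = 0*(1/50) + v²*(1/47) = 0 + v²/47 = v²/47)
p(H(-2))/(-8627) = ((2*(-2)*(4 - 2))²/47)/(-8627) = ((2*(-2)*2)²/47)*(-1/8627) = ((1/47)*(-8)²)*(-1/8627) = ((1/47)*64)*(-1/8627) = (64/47)*(-1/8627) = -64/405469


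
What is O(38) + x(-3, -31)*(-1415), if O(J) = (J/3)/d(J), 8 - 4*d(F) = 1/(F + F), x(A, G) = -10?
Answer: 25778702/1821 ≈ 14156.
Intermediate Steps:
d(F) = 2 - 1/(8*F) (d(F) = 2 - 1/(4*(F + F)) = 2 - 1/(2*F)/4 = 2 - 1/(8*F))
O(J) = J/(3*(2 - 1/(8*J))) (O(J) = (J/3)/(2 - 1/(8*J)) = J/(3*(2 - 1/(8*J))))
O(38) + x(-3, -31)*(-1415) = (8/3)*38²/(-1 + 16*38) - 10*(-1415) = (8/3)*1444/(-1 + 608) + 14150 = (8/3)*1444/607 + 14150 = (8/3)*1444*(1/607) + 14150 = 11552/1821 + 14150 = 25778702/1821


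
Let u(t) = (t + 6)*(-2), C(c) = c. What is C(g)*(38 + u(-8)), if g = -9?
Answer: -378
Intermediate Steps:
u(t) = -12 - 2*t (u(t) = (6 + t)*(-2) = -12 - 2*t)
C(g)*(38 + u(-8)) = -9*(38 + (-12 - 2*(-8))) = -9*(38 + (-12 + 16)) = -9*(38 + 4) = -9*42 = -378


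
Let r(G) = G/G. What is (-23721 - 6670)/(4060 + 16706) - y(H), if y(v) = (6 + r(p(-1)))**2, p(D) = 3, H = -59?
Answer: -1047925/20766 ≈ -50.464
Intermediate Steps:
r(G) = 1
y(v) = 49 (y(v) = (6 + 1)**2 = 7**2 = 49)
(-23721 - 6670)/(4060 + 16706) - y(H) = (-23721 - 6670)/(4060 + 16706) - 1*49 = -30391/20766 - 49 = -1047925/20766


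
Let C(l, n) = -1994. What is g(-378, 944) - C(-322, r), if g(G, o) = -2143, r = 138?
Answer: -149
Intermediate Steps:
g(-378, 944) - C(-322, r) = -2143 - 1*(-1994) = -2143 + 1994 = -149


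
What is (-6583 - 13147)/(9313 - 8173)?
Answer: -1973/114 ≈ -17.307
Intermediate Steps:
(-6583 - 13147)/(9313 - 8173) = -19730/1140 = -19730*1/1140 = -1973/114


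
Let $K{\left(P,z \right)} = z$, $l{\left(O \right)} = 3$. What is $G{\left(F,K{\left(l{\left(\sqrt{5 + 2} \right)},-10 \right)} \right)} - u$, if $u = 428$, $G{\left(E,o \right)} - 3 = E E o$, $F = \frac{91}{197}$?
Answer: $- \frac{16576635}{38809} \approx -427.13$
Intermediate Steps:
$F = \frac{91}{197}$ ($F = 91 \cdot \frac{1}{197} = \frac{91}{197} \approx 0.46193$)
$G{\left(E,o \right)} = 3 + o E^{2}$ ($G{\left(E,o \right)} = 3 + E E o = 3 + o E^{2}$)
$G{\left(F,K{\left(l{\left(\sqrt{5 + 2} \right)},-10 \right)} \right)} - u = \left(3 - 10 \left(\frac{91}{197}\right)^{2}\right) - 428 = \left(3 - \frac{82810}{38809}\right) - 428 = \frac{33617}{38809} - 428 = - \frac{16576635}{38809}$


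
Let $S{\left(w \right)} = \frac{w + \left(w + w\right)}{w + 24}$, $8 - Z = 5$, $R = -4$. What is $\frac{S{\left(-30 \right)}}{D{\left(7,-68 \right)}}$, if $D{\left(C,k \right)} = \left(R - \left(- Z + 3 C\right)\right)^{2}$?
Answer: $\frac{15}{484} \approx 0.030992$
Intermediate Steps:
$Z = 3$ ($Z = 8 - 5 = 3$)
$D{\left(C,k \right)} = \left(-1 - 3 C\right)^{2}$ ($D{\left(C,k \right)} = \left(-4 - \left(-3 + 3 C\right)\right)^{2} = \left(-1 - 3 C\right)^{2}$)
$S{\left(w \right)} = \frac{3 w}{24 + w}$ ($S{\left(w \right)} = \frac{w + 2 w}{24 + w} = \frac{3 w}{24 + w}$)
$\frac{S{\left(-30 \right)}}{D{\left(7,-68 \right)}} = \frac{3 \left(-30\right) \frac{1}{24 - 30}}{\left(1 + 3 \cdot 7\right)^{2}} = \frac{3 \left(-30\right) \frac{1}{-6}}{\left(1 + 21\right)^{2}} = \frac{3 \left(-30\right) \left(- \frac{1}{6}\right)}{22^{2}} = \frac{15}{484}$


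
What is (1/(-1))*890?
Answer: -890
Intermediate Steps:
(1/(-1))*890 = (1*(-1))*890 = -1*890 = -890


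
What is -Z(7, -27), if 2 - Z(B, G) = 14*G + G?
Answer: -407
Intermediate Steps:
Z(B, G) = 2 - 15*G (Z(B, G) = 2 - (14*G + G) = 2 - 15*G)
-Z(7, -27) = -(2 - 15*(-27)) = -(2 + 405) = -1*407 = -407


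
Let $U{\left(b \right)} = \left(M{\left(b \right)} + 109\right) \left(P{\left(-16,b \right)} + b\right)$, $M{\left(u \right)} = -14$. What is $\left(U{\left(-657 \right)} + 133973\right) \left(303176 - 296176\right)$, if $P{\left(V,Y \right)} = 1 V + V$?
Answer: $479626000$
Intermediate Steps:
$P{\left(V,Y \right)} = 2 V$ ($P{\left(V,Y \right)} = V + V = 2 V$)
$U{\left(b \right)} = -3040 + 95 b$ ($U{\left(b \right)} = \left(-14 + 109\right) \left(2 \left(-16\right) + b\right) = 95 \left(-32 + b\right) = -3040 + 95 b$)
$\left(U{\left(-657 \right)} + 133973\right) \left(303176 - 296176\right) = \left(\left(-3040 + 95 \left(-657\right)\right) + 133973\right) \left(303176 - 296176\right) = \left(\left(-3040 - 62415\right) + 133973\right) 7000 = \left(-65455 + 133973\right) 7000 = 68518 \cdot 7000 = 479626000$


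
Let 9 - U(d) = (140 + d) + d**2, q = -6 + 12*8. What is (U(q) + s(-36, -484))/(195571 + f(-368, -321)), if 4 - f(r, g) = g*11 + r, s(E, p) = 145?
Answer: -4088/99737 ≈ -0.040988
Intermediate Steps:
f(r, g) = 4 - r - 11*g (f(r, g) = 4 - (g*11 + r) = 4 - (11*g + r) = 4 - (r + 11*g) = 4 + (-r - 11*g) = 4 - r - 11*g)
q = 90 (q = -6 + 96 = 90)
U(d) = -131 - d - d**2 (U(d) = 9 - ((140 + d) + d**2) = 9 - (140 + d + d**2) = 9 + (-140 - d - d**2) = -131 - d - d**2)
(U(q) + s(-36, -484))/(195571 + f(-368, -321)) = ((-131 - 1*90 - 1*90**2) + 145)/(195571 + (4 - 1*(-368) - 11*(-321))) = ((-131 - 90 - 1*8100) + 145)/(195571 + (4 + 368 + 3531)) = ((-131 - 90 - 8100) + 145)/(195571 + 3903) = (-8321 + 145)/199474 = -8176*1/199474 = -4088/99737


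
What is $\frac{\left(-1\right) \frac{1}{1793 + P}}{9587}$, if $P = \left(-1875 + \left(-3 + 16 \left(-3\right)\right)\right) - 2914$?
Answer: $\frac{1}{29211589} \approx 3.4233 \cdot 10^{-8}$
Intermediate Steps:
$P = -4840$ ($P = \left(-1875 - 51\right) - 2914 = -1926 - 2914 = -4840$)
$\frac{\left(-1\right) \frac{1}{1793 + P}}{9587} = \frac{\left(-1\right) \frac{1}{1793 - 4840}}{9587} = - \frac{1}{-3047} \cdot \frac{1}{9587} = \left(-1\right) \left(- \frac{1}{3047}\right) \frac{1}{9587} = \frac{1}{3047} \cdot \frac{1}{9587} = \frac{1}{29211589}$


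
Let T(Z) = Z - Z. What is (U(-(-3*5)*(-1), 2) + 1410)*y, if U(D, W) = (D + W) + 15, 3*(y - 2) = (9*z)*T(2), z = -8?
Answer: 2824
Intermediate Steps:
T(Z) = 0
y = 2 (y = 2 + ((9*(-8))*0)/3 = 2 + (-72*0)/3 = 2 + (⅓)*0 = 2 + 0 = 2)
U(D, W) = 15 + D + W
(U(-(-3*5)*(-1), 2) + 1410)*y = ((15 - (-3*5)*(-1) + 2) + 1410)*2 = ((15 - (-15)*(-1) + 2) + 1410)*2 = ((15 - 1*15 + 2) + 1410)*2 = ((15 - 15 + 2) + 1410)*2 = (2 + 1410)*2 = 1412*2 = 2824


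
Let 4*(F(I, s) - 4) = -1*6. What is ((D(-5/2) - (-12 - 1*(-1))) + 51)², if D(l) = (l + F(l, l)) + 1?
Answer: 3969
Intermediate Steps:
F(I, s) = 5/2 (F(I, s) = 4 + (-1*6)/4 = 4 + (¼)*(-6) = 4 - 3/2 = 5/2)
D(l) = 7/2 + l (D(l) = (l + 5/2) + 1 = (5/2 + l) + 1 = 7/2 + l)
((D(-5/2) - (-12 - 1*(-1))) + 51)² = (((7/2 - 5/2) - (-12 - 1*(-1))) + 51)² = (((7/2 - 5*½) - (-12 + 1)) + 51)² = (((7/2 - 5/2) - 1*(-11)) + 51)² = ((1 + 11) + 51)² = (12 + 51)² = 63² = 3969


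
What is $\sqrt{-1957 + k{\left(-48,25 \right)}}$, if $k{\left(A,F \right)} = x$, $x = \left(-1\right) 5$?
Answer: $3 i \sqrt{218} \approx 44.294 i$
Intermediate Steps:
$x = -5$
$k{\left(A,F \right)} = -5$
$\sqrt{-1957 + k{\left(-48,25 \right)}} = \sqrt{-1957 - 5} = \sqrt{-1962} = 3 i \sqrt{218}$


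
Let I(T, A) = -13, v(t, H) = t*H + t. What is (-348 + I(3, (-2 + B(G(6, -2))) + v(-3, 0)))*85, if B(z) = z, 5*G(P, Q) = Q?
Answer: -30685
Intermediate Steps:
G(P, Q) = Q/5
v(t, H) = t + H*t (v(t, H) = H*t + t = t + H*t)
(-348 + I(3, (-2 + B(G(6, -2))) + v(-3, 0)))*85 = (-348 - 13)*85 = -361*85 = -30685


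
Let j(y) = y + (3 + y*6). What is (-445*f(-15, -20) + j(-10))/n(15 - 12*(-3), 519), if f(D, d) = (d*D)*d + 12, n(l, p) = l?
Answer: 2664593/51 ≈ 52247.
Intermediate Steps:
f(D, d) = 12 + D*d**2 (f(D, d) = (D*d)*d + 12 = D*d**2 + 12 = 12 + D*d**2)
j(y) = 3 + 7*y (j(y) = y + (3 + 6*y) = 3 + 7*y)
(-445*f(-15, -20) + j(-10))/n(15 - 12*(-3), 519) = (-445*(12 - 15*(-20)**2) + (3 + 7*(-10)))/(15 - 12*(-3)) = (-445*(12 - 15*400) + (3 - 70))/(15 + 36) = (-445*(12 - 6000) - 67)/51 = (-445*(-5988) - 67)*(1/51) = (2664660 - 67)*(1/51) = 2664593*(1/51) = 2664593/51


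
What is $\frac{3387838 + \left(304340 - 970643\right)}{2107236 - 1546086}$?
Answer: $\frac{544307}{112230} \approx 4.8499$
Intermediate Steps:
$\frac{3387838 + \left(304340 - 970643\right)}{2107236 - 1546086} = \frac{3387838 + \left(304340 - 970643\right)}{561150} = \left(3387838 - 666303\right) \frac{1}{561150} = 2721535 \cdot \frac{1}{561150} = \frac{544307}{112230}$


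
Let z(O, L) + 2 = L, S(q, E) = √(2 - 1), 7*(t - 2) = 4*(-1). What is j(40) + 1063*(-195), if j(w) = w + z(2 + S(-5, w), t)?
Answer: -1450719/7 ≈ -2.0725e+5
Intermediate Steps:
t = 10/7 (t = 2 + (4*(-1))/7 = 2 + (⅐)*(-4) = 2 - 4/7 = 10/7 ≈ 1.4286)
S(q, E) = 1 (S(q, E) = √1 = 1)
z(O, L) = -2 + L
j(w) = -4/7 + w (j(w) = w + (-2 + 10/7) = w - 4/7 = -4/7 + w)
j(40) + 1063*(-195) = (-4/7 + 40) + 1063*(-195) = 276/7 - 207285 = -1450719/7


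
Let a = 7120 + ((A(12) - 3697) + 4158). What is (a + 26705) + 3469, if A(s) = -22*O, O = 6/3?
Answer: 37711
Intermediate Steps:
O = 2 (O = 6*(⅓) = 2)
A(s) = -44 (A(s) = -22*2 = -44)
a = 7537 (a = 7120 + ((-44 - 3697) + 4158) = 7120 + (-3741 + 4158) = 7120 + 417 = 7537)
(a + 26705) + 3469 = (7537 + 26705) + 3469 = 34242 + 3469 = 37711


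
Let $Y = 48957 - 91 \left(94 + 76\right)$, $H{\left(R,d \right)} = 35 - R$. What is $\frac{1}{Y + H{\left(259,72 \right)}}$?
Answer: $\frac{1}{33263} \approx 3.0063 \cdot 10^{-5}$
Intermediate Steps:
$Y = 33487$ ($Y = 48957 - 91 \cdot 170 = 48957 - 15470 = 33487$)
$\frac{1}{Y + H{\left(259,72 \right)}} = \frac{1}{33487 + \left(35 - 259\right)} = \frac{1}{33487 - 224} = \frac{1}{33263}$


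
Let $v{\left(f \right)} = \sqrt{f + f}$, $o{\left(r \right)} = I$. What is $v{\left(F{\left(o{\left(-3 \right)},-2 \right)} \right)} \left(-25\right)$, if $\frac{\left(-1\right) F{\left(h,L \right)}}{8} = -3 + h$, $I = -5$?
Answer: $- 200 \sqrt{2} \approx -282.84$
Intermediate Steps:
$o{\left(r \right)} = -5$
$F{\left(h,L \right)} = 24 - 8 h$ ($F{\left(h,L \right)} = - 8 \left(-3 + h\right) = 24 - 8 h$)
$v{\left(f \right)} = \sqrt{2} \sqrt{f}$ ($v{\left(f \right)} = \sqrt{2 f} = \sqrt{2} \sqrt{f}$)
$v{\left(F{\left(o{\left(-3 \right)},-2 \right)} \right)} \left(-25\right) = \sqrt{2} \sqrt{24 - -40} \left(-25\right) = \sqrt{2} \sqrt{24 + 40} \left(-25\right) = \sqrt{2} \sqrt{64} \left(-25\right) = \sqrt{2} \cdot 8 \left(-25\right) = 8 \sqrt{2} \left(-25\right) = - 200 \sqrt{2}$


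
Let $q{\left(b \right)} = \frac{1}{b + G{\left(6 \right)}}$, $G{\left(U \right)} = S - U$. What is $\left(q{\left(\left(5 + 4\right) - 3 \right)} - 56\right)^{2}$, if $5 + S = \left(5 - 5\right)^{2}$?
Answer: $\frac{78961}{25} \approx 3158.4$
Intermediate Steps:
$S = -5$ ($S = -5 + \left(5 - 5\right)^{2} = -5 + 0^{2} = -5 + 0 = -5$)
$G{\left(U \right)} = -5 - U$
$q{\left(b \right)} = \frac{1}{-11 + b}$ ($q{\left(b \right)} = \frac{1}{b - 11} = \frac{1}{-11 + b}$)
$\left(q{\left(\left(5 + 4\right) - 3 \right)} - 56\right)^{2} = \left(\frac{1}{-11 + \left(\left(5 + 4\right) - 3\right)} - 56\right)^{2} = \left(\frac{1}{-11 + \left(9 - 3\right)} - 56\right)^{2} = \left(\frac{1}{-11 + 6} - 56\right)^{2} = \left(\frac{1}{-5} - 56\right)^{2} = \left(- \frac{1}{5} - 56\right)^{2} = \left(- \frac{281}{5}\right)^{2} = \frac{78961}{25}$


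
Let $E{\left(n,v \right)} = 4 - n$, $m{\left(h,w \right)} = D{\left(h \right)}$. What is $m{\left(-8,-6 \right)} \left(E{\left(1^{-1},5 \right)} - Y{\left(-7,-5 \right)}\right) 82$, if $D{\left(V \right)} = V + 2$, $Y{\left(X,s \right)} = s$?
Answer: $-3936$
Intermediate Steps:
$D{\left(V \right)} = 2 + V$
$m{\left(h,w \right)} = 2 + h$
$m{\left(-8,-6 \right)} \left(E{\left(1^{-1},5 \right)} - Y{\left(-7,-5 \right)}\right) 82 = \left(2 - 8\right) \left(\left(4 - 1^{-1}\right) - -5\right) 82 = - 6 \left(\left(4 - 1\right) + 5\right) 82 = - 6 \left(3 + 5\right) 82 = \left(-6\right) 8 \cdot 82 = \left(-48\right) 82 = -3936$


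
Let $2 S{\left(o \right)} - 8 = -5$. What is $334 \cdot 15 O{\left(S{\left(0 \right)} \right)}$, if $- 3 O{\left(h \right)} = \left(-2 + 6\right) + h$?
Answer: $-9185$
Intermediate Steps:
$S{\left(o \right)} = \frac{3}{2}$ ($S{\left(o \right)} = 4 + \frac{1}{2} \left(-5\right) = 4 - \frac{5}{2} = \frac{3}{2}$)
$O{\left(h \right)} = - \frac{4}{3} - \frac{h}{3}$ ($O{\left(h \right)} = - \frac{\left(-2 + 6\right) + h}{3} = - \frac{4 + h}{3} = - \frac{4}{3} - \frac{h}{3}$)
$334 \cdot 15 O{\left(S{\left(0 \right)} \right)} = 334 \cdot 15 \left(- \frac{4}{3} - \frac{1}{2}\right) = 5010 \left(- \frac{4}{3} - \frac{1}{2}\right) = 5010 \left(- \frac{11}{6}\right) = -9185$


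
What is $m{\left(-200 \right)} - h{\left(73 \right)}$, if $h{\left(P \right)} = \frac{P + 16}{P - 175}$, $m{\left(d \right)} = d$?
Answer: $- \frac{20311}{102} \approx -199.13$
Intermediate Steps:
$h{\left(P \right)} = \frac{16 + P}{-175 + P}$
$m{\left(-200 \right)} - h{\left(73 \right)} = -200 - \frac{16 + 73}{-175 + 73} = -200 - \frac{1}{-102} \cdot 89 = -200 - \left(- \frac{1}{102}\right) 89 = -200 - - \frac{89}{102} = -200 + \frac{89}{102} = - \frac{20311}{102}$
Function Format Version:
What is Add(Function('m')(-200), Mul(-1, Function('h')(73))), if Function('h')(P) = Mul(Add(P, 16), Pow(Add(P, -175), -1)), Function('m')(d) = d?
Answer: Rational(-20311, 102) ≈ -199.13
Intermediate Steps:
Function('h')(P) = Mul(Pow(Add(-175, P), -1), Add(16, P)) (Function('h')(P) = Mul(Add(16, P), Pow(Add(-175, P), -1)) = Mul(Pow(Add(-175, P), -1), Add(16, P)))
Add(Function('m')(-200), Mul(-1, Function('h')(73))) = Add(-200, Mul(-1, Mul(Pow(Add(-175, 73), -1), Add(16, 73)))) = Add(-200, Mul(-1, Mul(Pow(-102, -1), 89))) = Add(-200, Mul(-1, Mul(Rational(-1, 102), 89))) = Add(-200, Mul(-1, Rational(-89, 102))) = Add(-200, Rational(89, 102)) = Rational(-20311, 102)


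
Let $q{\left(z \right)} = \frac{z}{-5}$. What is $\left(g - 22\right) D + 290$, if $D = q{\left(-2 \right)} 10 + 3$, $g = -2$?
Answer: $122$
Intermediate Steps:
$q{\left(z \right)} = - \frac{z}{5}$ ($q{\left(z \right)} = z \left(- \frac{1}{5}\right) = - \frac{z}{5}$)
$D = 7$ ($D = \left(- \frac{1}{5}\right) \left(-2\right) 10 + 3 = \frac{2}{5} \cdot 10 + 3 = 4 + 3 = 7$)
$\left(g - 22\right) D + 290 = \left(-2 - 22\right) 7 + 290 = \left(-24\right) 7 + 290 = -168 + 290 = 122$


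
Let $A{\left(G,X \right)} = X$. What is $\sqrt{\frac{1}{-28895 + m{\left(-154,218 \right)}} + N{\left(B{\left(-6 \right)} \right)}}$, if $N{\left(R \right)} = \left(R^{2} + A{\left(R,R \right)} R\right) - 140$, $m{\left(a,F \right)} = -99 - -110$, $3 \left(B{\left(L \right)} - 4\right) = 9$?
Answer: $\frac{i \sqrt{8760004509}}{14442} \approx 6.4807 i$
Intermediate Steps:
$B{\left(L \right)} = 7$ ($B{\left(L \right)} = 4 + \frac{1}{3} \cdot 9 = 4 + 3 = 7$)
$m{\left(a,F \right)} = 11$ ($m{\left(a,F \right)} = -99 + 110 = 11$)
$N{\left(R \right)} = -140 + 2 R^{2}$ ($N{\left(R \right)} = \left(R^{2} + R R\right) - 140 = \left(R^{2} + R^{2}\right) - 140 = 2 R^{2} - 140 = -140 + 2 R^{2}$)
$\sqrt{\frac{1}{-28895 + m{\left(-154,218 \right)}} + N{\left(B{\left(-6 \right)} \right)}} = \sqrt{\frac{1}{-28895 + 11} - \left(140 - 2 \cdot 7^{2}\right)} = \sqrt{\frac{1}{-28884} + \left(-140 + 2 \cdot 49\right)} = \sqrt{- \frac{1}{28884} + \left(-140 + 98\right)} = \sqrt{- \frac{1}{28884} - 42} = \sqrt{- \frac{1213129}{28884}} = \frac{i \sqrt{8760004509}}{14442}$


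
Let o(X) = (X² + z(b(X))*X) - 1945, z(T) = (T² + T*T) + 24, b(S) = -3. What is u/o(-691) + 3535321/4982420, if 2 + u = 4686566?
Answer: 4154833420979/370786713980 ≈ 11.205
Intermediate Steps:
z(T) = 24 + 2*T² (z(T) = (T² + T²) + 24 = 2*T² + 24 = 24 + 2*T²)
o(X) = -1945 + X² + 42*X (o(X) = (X² + (24 + 2*(-3)²)*X) - 1945 = (X² + (24 + 2*9)*X) - 1945 = (X² + (24 + 18)*X) - 1945 = (X² + 42*X) - 1945 = -1945 + X² + 42*X)
u = 4686564 (u = -2 + 4686566 = 4686564)
u/o(-691) + 3535321/4982420 = 4686564/(-1945 + (-691)² + 42*(-691)) + 3535321/4982420 = 4686564/(-1945 + 477481 - 29022) + 3535321*(1/4982420) = 4686564/446514 + 3535321/4982420 = 4686564*(1/446514) + 3535321/4982420 = 781094/74419 + 3535321/4982420 = 4154833420979/370786713980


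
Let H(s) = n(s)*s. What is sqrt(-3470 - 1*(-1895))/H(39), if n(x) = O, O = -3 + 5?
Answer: 5*I*sqrt(7)/26 ≈ 0.5088*I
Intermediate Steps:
O = 2
n(x) = 2
H(s) = 2*s
sqrt(-3470 - 1*(-1895))/H(39) = sqrt(-3470 - 1*(-1895))/((2*39)) = sqrt(-3470 + 1895)/78 = sqrt(-1575)*(1/78) = (15*I*sqrt(7))*(1/78) = 5*I*sqrt(7)/26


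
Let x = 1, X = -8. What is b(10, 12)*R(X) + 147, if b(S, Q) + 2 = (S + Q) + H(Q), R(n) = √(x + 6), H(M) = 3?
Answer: 147 + 23*√7 ≈ 207.85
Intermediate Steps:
R(n) = √7 (R(n) = √(1 + 6) = √7)
b(S, Q) = 1 + Q + S (b(S, Q) = -2 + ((S + Q) + 3) = -2 + ((Q + S) + 3) = -2 + (3 + Q + S) = 1 + Q + S)
b(10, 12)*R(X) + 147 = (1 + 12 + 10)*√7 + 147 = 23*√7 + 147 = 147 + 23*√7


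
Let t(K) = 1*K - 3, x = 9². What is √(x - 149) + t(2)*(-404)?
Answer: 404 + 2*I*√17 ≈ 404.0 + 8.2462*I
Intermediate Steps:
x = 81
t(K) = -3 + K (t(K) = K - 3 = -3 + K)
√(x - 149) + t(2)*(-404) = √(81 - 149) + (-3 + 2)*(-404) = √(-68) - 1*(-404) = 2*I*√17 + 404 = 404 + 2*I*√17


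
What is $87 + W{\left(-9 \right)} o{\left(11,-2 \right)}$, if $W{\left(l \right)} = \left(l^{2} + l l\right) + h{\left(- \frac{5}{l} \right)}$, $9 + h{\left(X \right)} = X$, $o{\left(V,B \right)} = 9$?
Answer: $1469$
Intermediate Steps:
$h{\left(X \right)} = -9 + X$
$W{\left(l \right)} = -9 - \frac{5}{l} + 2 l^{2}$ ($W{\left(l \right)} = \left(l^{2} + l l\right) - \left(9 + \frac{5}{l}\right) = \left(l^{2} + l^{2}\right) - \left(9 + \frac{5}{l}\right) = 2 l^{2} - \left(9 + \frac{5}{l}\right) = -9 - \frac{5}{l} + 2 l^{2}$)
$87 + W{\left(-9 \right)} o{\left(11,-2 \right)} = 87 + \left(-9 - \frac{5}{-9} + 2 \left(-9\right)^{2}\right) 9 = 87 + \left(-9 - - \frac{5}{9} + 2 \cdot 81\right) 9 = 87 + \left(-9 + \frac{5}{9} + 162\right) 9 = 87 + \frac{1382}{9} \cdot 9 = 87 + 1382 = 1469$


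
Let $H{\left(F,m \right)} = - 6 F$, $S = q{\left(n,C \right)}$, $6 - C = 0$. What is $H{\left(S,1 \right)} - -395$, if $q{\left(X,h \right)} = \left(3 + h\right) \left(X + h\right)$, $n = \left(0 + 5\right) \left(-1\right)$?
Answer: $341$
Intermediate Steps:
$C = 6$ ($C = 6 - 0 = 6 + 0 = 6$)
$n = -5$ ($n = 5 \left(-1\right) = -5$)
$S = 9$ ($S = 6^{2} + 3 \left(-5\right) + 3 \cdot 6 - 30 = 36 - 15 + 18 - 30 = 9$)
$H{\left(S,1 \right)} - -395 = \left(-6\right) 9 - -395 = -54 + 395 = 341$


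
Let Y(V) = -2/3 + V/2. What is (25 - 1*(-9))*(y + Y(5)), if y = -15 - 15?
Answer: -2873/3 ≈ -957.67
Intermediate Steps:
Y(V) = -2/3 + V/2 (Y(V) = -2*1/3 + V*(1/2) = -2/3 + V/2)
y = -30
(25 - 1*(-9))*(y + Y(5)) = (25 - 1*(-9))*(-30 + (-2/3 + (1/2)*5)) = (25 + 9)*(-30 + (-2/3 + 5/2)) = 34*(-30 + 11/6) = 34*(-169/6) = -2873/3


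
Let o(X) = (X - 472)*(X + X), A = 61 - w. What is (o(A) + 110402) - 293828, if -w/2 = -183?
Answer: 290544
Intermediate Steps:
w = 366 (w = -2*(-183) = 366)
A = -305 (A = 61 - 1*366 = 61 - 366 = -305)
o(X) = 2*X*(-472 + X) (o(X) = (-472 + X)*(2*X) = 2*X*(-472 + X))
(o(A) + 110402) - 293828 = (2*(-305)*(-472 - 305) + 110402) - 293828 = (2*(-305)*(-777) + 110402) - 293828 = (473970 + 110402) - 293828 = 584372 - 293828 = 290544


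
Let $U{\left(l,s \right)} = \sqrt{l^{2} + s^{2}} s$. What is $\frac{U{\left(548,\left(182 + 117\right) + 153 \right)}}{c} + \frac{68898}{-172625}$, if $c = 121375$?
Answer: $- \frac{68898}{172625} + \frac{1808 \sqrt{31538}}{121375} \approx 2.2463$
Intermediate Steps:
$U{\left(l,s \right)} = s \sqrt{l^{2} + s^{2}}$
$\frac{U{\left(548,\left(182 + 117\right) + 153 \right)}}{c} + \frac{68898}{-172625} = \frac{\left(\left(182 + 117\right) + 153\right) \sqrt{548^{2} + \left(\left(182 + 117\right) + 153\right)^{2}}}{121375} + \frac{68898}{-172625} = \left(299 + 153\right) \sqrt{300304 + \left(299 + 153\right)^{2}} \cdot \frac{1}{121375} + 68898 \left(- \frac{1}{172625}\right) = 452 \sqrt{300304 + 452^{2}} \cdot \frac{1}{121375} - \frac{68898}{172625} = 452 \sqrt{300304 + 204304} \cdot \frac{1}{121375} - \frac{68898}{172625} = 452 \sqrt{504608} \cdot \frac{1}{121375} - \frac{68898}{172625} = 452 \cdot 4 \sqrt{31538} \cdot \frac{1}{121375} - \frac{68898}{172625} = 1808 \sqrt{31538} \cdot \frac{1}{121375} - \frac{68898}{172625} = \frac{1808 \sqrt{31538}}{121375} - \frac{68898}{172625} = - \frac{68898}{172625} + \frac{1808 \sqrt{31538}}{121375}$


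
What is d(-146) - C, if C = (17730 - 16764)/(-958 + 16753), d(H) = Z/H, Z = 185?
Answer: -1021037/768690 ≈ -1.3283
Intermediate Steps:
d(H) = 185/H
C = 322/5265 (C = 966/15795 = 966*(1/15795) = 322/5265 ≈ 0.061159)
d(-146) - C = 185/(-146) - 1*322/5265 = 185*(-1/146) - 322/5265 = -185/146 - 322/5265 = -1021037/768690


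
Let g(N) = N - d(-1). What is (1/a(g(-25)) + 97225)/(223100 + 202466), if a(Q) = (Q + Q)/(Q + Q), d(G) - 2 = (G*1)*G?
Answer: 48613/212783 ≈ 0.22846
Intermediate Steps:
d(G) = 2 + G² (d(G) = 2 + (G*1)*G = 2 + G*G = 2 + G²)
g(N) = -3 + N (g(N) = N - (2 + (-1)²) = N - (2 + 1) = N - 1*3 = N - 3 = -3 + N)
a(Q) = 1 (a(Q) = (2*Q)/((2*Q)) = (2*Q)*(1/(2*Q)) = 1)
(1/a(g(-25)) + 97225)/(223100 + 202466) = (1/1 + 97225)/(223100 + 202466) = (1 + 97225)/425566 = 97226*(1/425566) = 48613/212783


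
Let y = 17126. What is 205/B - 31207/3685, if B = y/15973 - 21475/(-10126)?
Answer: 9642538166963/173006747085 ≈ 55.735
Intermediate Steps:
B = 516438051/161742598 (B = 17126/15973 - 21475/(-10126) = 17126*(1/15973) - 21475*(-1/10126) = 17126/15973 + 21475/10126 = 516438051/161742598 ≈ 3.1930)
205/B - 31207/3685 = 205/(516438051/161742598) - 31207/3685 = 205*(161742598/516438051) - 31207*1/3685 = 33157232590/516438051 - 2837/335 = 9642538166963/173006747085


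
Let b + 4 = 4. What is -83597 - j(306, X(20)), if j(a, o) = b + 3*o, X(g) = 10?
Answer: -83627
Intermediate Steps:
b = 0 (b = -4 + 4 = 0)
j(a, o) = 3*o (j(a, o) = 0 + 3*o = 3*o)
-83597 - j(306, X(20)) = -83597 - 3*10 = -83597 - 1*30 = -83597 - 30 = -83627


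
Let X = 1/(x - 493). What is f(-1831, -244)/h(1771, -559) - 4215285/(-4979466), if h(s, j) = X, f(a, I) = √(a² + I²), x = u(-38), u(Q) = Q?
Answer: 468365/553274 - 531*√3412097 ≈ -9.8086e+5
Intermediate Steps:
x = -38
X = -1/531 (X = 1/(-38 - 493) = 1/(-531) = -1/531 ≈ -0.0018832)
f(a, I) = √(I² + a²)
h(s, j) = -1/531
f(-1831, -244)/h(1771, -559) - 4215285/(-4979466) = √((-244)² + (-1831)²)/(-1/531) - 4215285/(-4979466) = √(59536 + 3352561)*(-531) - 4215285*(-1/4979466) = √3412097*(-531) + 468365/553274 = -531*√3412097 + 468365/553274 = 468365/553274 - 531*√3412097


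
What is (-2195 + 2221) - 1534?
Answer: -1508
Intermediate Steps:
(-2195 + 2221) - 1534 = 26 - 1534 = -1508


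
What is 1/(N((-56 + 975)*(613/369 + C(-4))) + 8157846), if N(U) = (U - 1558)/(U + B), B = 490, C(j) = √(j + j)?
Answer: 12022543270086019015/98078063960526831937557601 - 512540504064*I*√2/98078063960526831937557601 ≈ 1.2258e-7 - 7.3905e-15*I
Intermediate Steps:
C(j) = √2*√j (C(j) = √(2*j) = √2*√j)
N(U) = (-1558 + U)/(490 + U) (N(U) = (U - 1558)/(U + 490) = (-1558 + U)/(490 + U))
1/(N((-56 + 975)*(613/369 + C(-4))) + 8157846) = 1/((-1558 + (-56 + 975)*(613/369 + √2*√(-4)))/(490 + (-56 + 975)*(613/369 + √2*√(-4))) + 8157846) = 1/((-1558 + 919*(613*(1/369) + √2*(2*I)))/(490 + 919*(613*(1/369) + √2*(2*I))) + 8157846) = 1/((-1558 + 919*(613/369 + 2*I*√2))/(490 + 919*(613/369 + 2*I*√2)) + 8157846) = 1/((-1558 + (563347/369 + 1838*I*√2))/(490 + (563347/369 + 1838*I*√2)) + 8157846) = 1/((-11555/369 + 1838*I*√2)/(744157/369 + 1838*I*√2) + 8157846) = 1/(8157846 + (-11555/369 + 1838*I*√2)/(744157/369 + 1838*I*√2))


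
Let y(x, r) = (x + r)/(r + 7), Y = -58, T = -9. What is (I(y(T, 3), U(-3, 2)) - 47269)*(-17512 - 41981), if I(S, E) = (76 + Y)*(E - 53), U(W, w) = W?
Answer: 2872143561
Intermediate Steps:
y(x, r) = (r + x)/(7 + r)
I(S, E) = -954 + 18*E (I(S, E) = (76 - 58)*(E - 53) = 18*(-53 + E) = -954 + 18*E)
(I(y(T, 3), U(-3, 2)) - 47269)*(-17512 - 41981) = ((-954 + 18*(-3)) - 47269)*(-17512 - 41981) = ((-954 - 54) - 47269)*(-59493) = (-1008 - 47269)*(-59493) = -48277*(-59493) = 2872143561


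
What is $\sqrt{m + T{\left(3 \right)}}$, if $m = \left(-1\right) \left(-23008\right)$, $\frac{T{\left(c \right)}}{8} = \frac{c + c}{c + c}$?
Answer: $2 \sqrt{5754} \approx 151.71$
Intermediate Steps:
$T{\left(c \right)} = 8$ ($T{\left(c \right)} = 8 \frac{c + c}{c + c} = 8 \frac{2 c}{2 c} = 8 \cdot 2 c \frac{1}{2 c} = 8 \cdot 1 = 8$)
$m = 23008$
$\sqrt{m + T{\left(3 \right)}} = \sqrt{23008 + 8} = \sqrt{23016} = 2 \sqrt{5754}$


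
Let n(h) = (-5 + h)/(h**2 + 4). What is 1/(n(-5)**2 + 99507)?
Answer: 841/83685487 ≈ 1.0050e-5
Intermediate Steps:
n(h) = (-5 + h)/(4 + h**2)
1/(n(-5)**2 + 99507) = 1/(((-5 - 5)/(4 + (-5)**2))**2 + 99507) = 1/((-10/(4 + 25))**2 + 99507) = 1/((-10/29)**2 + 99507) = 1/(100/841 + 99507) = 1/(83685487/841) = 841/83685487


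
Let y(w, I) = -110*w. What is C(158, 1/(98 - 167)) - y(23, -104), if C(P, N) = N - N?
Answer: 2530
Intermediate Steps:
C(P, N) = 0
C(158, 1/(98 - 167)) - y(23, -104) = 0 - (-110)*23 = 0 - 1*(-2530) = 0 + 2530 = 2530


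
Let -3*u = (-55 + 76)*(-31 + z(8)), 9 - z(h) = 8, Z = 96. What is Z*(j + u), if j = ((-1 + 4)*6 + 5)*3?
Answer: 26784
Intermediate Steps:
z(h) = 1 (z(h) = 9 - 1*8 = 9 - 8 = 1)
j = 69 (j = (3*6 + 5)*3 = (18 + 5)*3 = 23*3 = 69)
u = 210 (u = -(-55 + 76)*(-31 + 1)/3 = -7*(-30) = -⅓*(-630) = 210)
Z*(j + u) = 96*(69 + 210) = 96*279 = 26784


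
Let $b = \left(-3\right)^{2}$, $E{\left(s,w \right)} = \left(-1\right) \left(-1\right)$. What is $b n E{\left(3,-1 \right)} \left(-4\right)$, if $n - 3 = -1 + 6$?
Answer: $-288$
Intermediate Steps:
$E{\left(s,w \right)} = 1$
$b = 9$
$n = 8$ ($n = 3 + \left(-1 + 6\right) = 3 + 5 = 8$)
$b n E{\left(3,-1 \right)} \left(-4\right) = 9 \cdot 8 \cdot 1 \left(-4\right) = 9 \cdot 8 \left(-4\right) = 9 \left(-32\right) = -288$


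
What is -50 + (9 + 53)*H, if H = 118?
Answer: 7266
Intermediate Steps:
-50 + (9 + 53)*H = -50 + (9 + 53)*118 = -50 + 62*118 = -50 + 7316 = 7266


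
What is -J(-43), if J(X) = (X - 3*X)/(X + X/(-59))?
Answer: 59/29 ≈ 2.0345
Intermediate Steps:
J(X) = -59/29 (J(X) = (-2*X)/(X + X*(-1/59)) = (-2*X)/(X - X/59) = (-2*X)/((58*X/59)) = (-2*X)*(59/(58*X)) = -59/29)
-J(-43) = -1*(-59/29) = 59/29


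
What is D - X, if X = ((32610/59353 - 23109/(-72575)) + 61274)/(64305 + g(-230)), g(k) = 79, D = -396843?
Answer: -110059475829816618577/277336911286400 ≈ -3.9684e+5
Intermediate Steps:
X = 263944187783377/277336911286400 (X = ((32610/59353 - 23109/(-72575)) + 61274)/(64305 + 79) = ((32610*(1/59353) - 23109*(-1/72575)) + 61274)/64384 = ((32610/59353 + 23109/72575) + 61274)*(1/64384) = (3738259227/4307543975 + 61274)*(1/64384) = (263944187783377/4307543975)*(1/64384) = 263944187783377/277336911286400 ≈ 0.95171)
D - X = -396843 - 1*263944187783377/277336911286400 = -396843 - 263944187783377/277336911286400 = -110059475829816618577/277336911286400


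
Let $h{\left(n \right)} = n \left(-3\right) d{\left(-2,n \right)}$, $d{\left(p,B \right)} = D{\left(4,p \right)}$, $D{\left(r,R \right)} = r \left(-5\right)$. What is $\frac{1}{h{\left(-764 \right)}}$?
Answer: $- \frac{1}{45840} \approx -2.1815 \cdot 10^{-5}$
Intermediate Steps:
$D{\left(r,R \right)} = - 5 r$
$d{\left(p,B \right)} = -20$ ($d{\left(p,B \right)} = \left(-5\right) 4 = -20$)
$h{\left(n \right)} = 60 n$ ($h{\left(n \right)} = n \left(-3\right) \left(-20\right) = - 3 n \left(-20\right) = 60 n$)
$\frac{1}{h{\left(-764 \right)}} = \frac{1}{60 \left(-764\right)} = \frac{1}{-45840} = - \frac{1}{45840}$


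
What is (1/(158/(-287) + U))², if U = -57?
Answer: 82369/272811289 ≈ 0.00030193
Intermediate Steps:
(1/(158/(-287) + U))² = (1/(158/(-287) - 57))² = (1/(158*(-1/287) - 57))² = (1/(-158/287 - 57))² = (1/(-16517/287))² = (-287/16517)² = 82369/272811289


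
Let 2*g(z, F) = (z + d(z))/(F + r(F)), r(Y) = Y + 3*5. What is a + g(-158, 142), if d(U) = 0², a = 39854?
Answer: 11916267/299 ≈ 39854.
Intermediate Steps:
r(Y) = 15 + Y (r(Y) = Y + 15 = 15 + Y)
d(U) = 0
g(z, F) = z/(2*(15 + 2*F)) (g(z, F) = ((z + 0)/(F + (15 + F)))/2 = (z/(15 + 2*F))/2 = z/(2*(15 + 2*F)))
a + g(-158, 142) = 39854 + (½)*(-158)/(15 + 2*142) = 39854 + (½)*(-158)/(15 + 284) = 39854 + (½)*(-158)/299 = 39854 + (½)*(-158)*(1/299) = 39854 - 79/299 = 11916267/299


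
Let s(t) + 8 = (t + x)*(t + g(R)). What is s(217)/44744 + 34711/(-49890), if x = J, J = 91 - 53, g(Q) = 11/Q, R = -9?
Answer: 42557357/79724220 ≈ 0.53381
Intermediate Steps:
J = 38
x = 38
s(t) = -8 + (38 + t)*(-11/9 + t) (s(t) = -8 + (t + 38)*(t + 11/(-9)) = -8 + (38 + t)*(t + 11*(-⅑)) = -8 + (38 + t)*(t - 11/9) = -8 + (38 + t)*(-11/9 + t))
s(217)/44744 + 34711/(-49890) = (-490/9 + 217² + (331/9)*217)/44744 + 34711/(-49890) = (-490/9 + 47089 + 71827/9)*(1/44744) + 34711*(-1/49890) = (165046/3)*(1/44744) - 34711/49890 = 11789/9588 - 34711/49890 = 42557357/79724220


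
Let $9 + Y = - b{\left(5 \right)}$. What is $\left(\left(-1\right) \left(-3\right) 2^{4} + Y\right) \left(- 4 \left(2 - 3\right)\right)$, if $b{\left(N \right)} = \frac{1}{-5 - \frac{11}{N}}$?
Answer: $\frac{1409}{9} \approx 156.56$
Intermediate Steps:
$Y = - \frac{319}{36}$ ($Y = -9 - \left(-1\right) 5 \frac{1}{11 + 5 \cdot 5} = -9 - \left(-1\right) 5 \frac{1}{11 + 25} = -9 - \left(-1\right) 5 \cdot \frac{1}{36} = -9 - - \frac{5}{36} = -9 + \frac{5}{36} = - \frac{319}{36} \approx -8.8611$)
$\left(\left(-1\right) \left(-3\right) 2^{4} + Y\right) \left(- 4 \left(2 - 3\right)\right) = \left(\left(-1\right) \left(-3\right) 2^{4} - \frac{319}{36}\right) \left(- 4 \left(2 - 3\right)\right) = \left(3 \cdot 16 - \frac{319}{36}\right) \left(\left(-4\right) \left(-1\right)\right) = \left(48 - \frac{319}{36}\right) 4 = \frac{1409}{36} \cdot 4 = \frac{1409}{9}$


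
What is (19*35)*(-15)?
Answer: -9975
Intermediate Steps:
(19*35)*(-15) = 665*(-15) = -9975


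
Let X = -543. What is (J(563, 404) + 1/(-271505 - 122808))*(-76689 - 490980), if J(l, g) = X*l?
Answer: 68429678291528142/394313 ≈ 1.7354e+11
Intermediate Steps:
J(l, g) = -543*l
(J(563, 404) + 1/(-271505 - 122808))*(-76689 - 490980) = (-543*563 + 1/(-271505 - 122808))*(-76689 - 490980) = (-305709 + 1/(-394313))*(-567669) = (-305709 - 1/394313)*(-567669) = -120545032918/394313*(-567669) = 68429678291528142/394313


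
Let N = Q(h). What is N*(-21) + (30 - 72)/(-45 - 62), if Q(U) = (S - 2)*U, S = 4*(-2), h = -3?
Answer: -67368/107 ≈ -629.61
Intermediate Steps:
S = -8
Q(U) = -10*U (Q(U) = (-8 - 2)*U = -10*U)
N = 30 (N = -10*(-3) = 30)
N*(-21) + (30 - 72)/(-45 - 62) = 30*(-21) + (30 - 72)/(-45 - 62) = -630 - 42/(-107) = -630 - 42*(-1/107) = -630 + 42/107 = -67368/107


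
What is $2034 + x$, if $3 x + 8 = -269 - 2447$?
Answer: $1126$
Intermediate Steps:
$x = -908$ ($x = - \frac{8}{3} + \frac{-269 - 2447}{3} = - \frac{8}{3} + \frac{1}{3} \left(-2716\right) = - \frac{8}{3} - \frac{2716}{3} = -908$)
$2034 + x = 2034 - 908 = 1126$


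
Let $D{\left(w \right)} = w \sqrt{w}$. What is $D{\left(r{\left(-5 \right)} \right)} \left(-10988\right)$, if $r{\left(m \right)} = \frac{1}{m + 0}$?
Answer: $\frac{10988 i \sqrt{5}}{25} \approx 982.8 i$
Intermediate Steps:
$r{\left(m \right)} = \frac{1}{m}$
$D{\left(w \right)} = w^{\frac{3}{2}}$
$D{\left(r{\left(-5 \right)} \right)} \left(-10988\right) = \left(\frac{1}{-5}\right)^{\frac{3}{2}} \left(-10988\right) = \left(- \frac{1}{5}\right)^{\frac{3}{2}} \left(-10988\right) = - \frac{i \sqrt{5}}{25} \left(-10988\right) = \frac{10988 i \sqrt{5}}{25}$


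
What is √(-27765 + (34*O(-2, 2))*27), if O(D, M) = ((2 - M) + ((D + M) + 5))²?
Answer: 3*I*√535 ≈ 69.39*I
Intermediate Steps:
O(D, M) = (7 + D)² (O(D, M) = ((2 - M) + (5 + D + M))² = (7 + D)²)
√(-27765 + (34*O(-2, 2))*27) = √(-27765 + (34*(7 - 2)²)*27) = √(-27765 + (34*5²)*27) = √(-27765 + (34*25)*27) = √(-27765 + 850*27) = √(-27765 + 22950) = √(-4815) = 3*I*√535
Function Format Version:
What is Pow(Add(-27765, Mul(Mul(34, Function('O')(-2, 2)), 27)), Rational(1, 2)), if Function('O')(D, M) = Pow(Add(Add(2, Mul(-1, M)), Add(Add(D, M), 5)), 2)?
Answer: Mul(3, I, Pow(535, Rational(1, 2))) ≈ Mul(69.390, I)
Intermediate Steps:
Function('O')(D, M) = Pow(Add(7, D), 2) (Function('O')(D, M) = Pow(Add(Add(2, Mul(-1, M)), Add(5, D, M)), 2) = Pow(Add(7, D), 2))
Pow(Add(-27765, Mul(Mul(34, Function('O')(-2, 2)), 27)), Rational(1, 2)) = Pow(Add(-27765, Mul(Mul(34, Pow(Add(7, -2), 2)), 27)), Rational(1, 2)) = Pow(Add(-27765, Mul(Mul(34, Pow(5, 2)), 27)), Rational(1, 2)) = Pow(Add(-27765, Mul(Mul(34, 25), 27)), Rational(1, 2)) = Pow(Add(-27765, Mul(850, 27)), Rational(1, 2)) = Pow(Add(-27765, 22950), Rational(1, 2)) = Pow(-4815, Rational(1, 2)) = Mul(3, I, Pow(535, Rational(1, 2)))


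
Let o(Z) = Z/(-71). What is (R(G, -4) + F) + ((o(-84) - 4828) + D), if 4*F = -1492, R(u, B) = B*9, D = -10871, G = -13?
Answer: -1143584/71 ≈ -16107.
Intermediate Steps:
o(Z) = -Z/71 (o(Z) = Z*(-1/71) = -Z/71)
R(u, B) = 9*B
F = -373 (F = (¼)*(-1492) = -373)
(R(G, -4) + F) + ((o(-84) - 4828) + D) = (9*(-4) - 373) + ((-1/71*(-84) - 4828) - 10871) = (-36 - 373) + ((84/71 - 4828) - 10871) = -409 + (-342704/71 - 10871) = -409 - 1114545/71 = -1143584/71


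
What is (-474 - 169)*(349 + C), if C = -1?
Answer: -223764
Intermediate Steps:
(-474 - 169)*(349 + C) = (-474 - 169)*(349 - 1) = -643*348 = -223764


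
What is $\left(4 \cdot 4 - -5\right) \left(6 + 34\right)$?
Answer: $840$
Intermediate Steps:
$\left(4 \cdot 4 - -5\right) \left(6 + 34\right) = \left(16 + 5\right) 40 = 21 \cdot 40 = 840$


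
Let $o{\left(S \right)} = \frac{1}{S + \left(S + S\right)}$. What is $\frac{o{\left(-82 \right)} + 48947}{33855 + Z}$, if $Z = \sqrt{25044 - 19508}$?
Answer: $\frac{135882244885}{93984750098} - \frac{24081922 \sqrt{346}}{140977125147} \approx 1.4426$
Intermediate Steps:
$o{\left(S \right)} = \frac{1}{3 S}$ ($o{\left(S \right)} = \frac{1}{S + 2 S} = \frac{1}{3 S}$)
$Z = 4 \sqrt{346}$ ($Z = \sqrt{5536} = 4 \sqrt{346} \approx 74.404$)
$\frac{o{\left(-82 \right)} + 48947}{33855 + Z} = \frac{\frac{1}{3 \left(-82\right)} + 48947}{33855 + 4 \sqrt{346}} = \frac{\frac{1}{3} \left(- \frac{1}{82}\right) + 48947}{33855 + 4 \sqrt{346}} = \frac{- \frac{1}{246} + 48947}{33855 + 4 \sqrt{346}} = \frac{12040961}{246 \left(33855 + 4 \sqrt{346}\right)}$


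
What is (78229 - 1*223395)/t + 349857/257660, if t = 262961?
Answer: 54595275017/67754531260 ≈ 0.80578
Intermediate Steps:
(78229 - 1*223395)/t + 349857/257660 = (78229 - 1*223395)/262961 + 349857/257660 = (78229 - 223395)*(1/262961) + 349857*(1/257660) = -145166*1/262961 + 349857/257660 = -145166/262961 + 349857/257660 = 54595275017/67754531260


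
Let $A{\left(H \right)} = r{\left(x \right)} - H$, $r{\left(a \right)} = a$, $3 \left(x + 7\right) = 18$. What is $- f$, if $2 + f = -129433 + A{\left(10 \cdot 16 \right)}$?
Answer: $129596$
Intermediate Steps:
$x = -1$ ($x = -7 + \frac{1}{3} \cdot 18 = -7 + 6 = -1$)
$A{\left(H \right)} = -1 - H$
$f = -129596$ ($f = -2 - \left(129434 + 160\right) = -2 - 129594 = -129596$)
$- f = \left(-1\right) \left(-129596\right) = 129596$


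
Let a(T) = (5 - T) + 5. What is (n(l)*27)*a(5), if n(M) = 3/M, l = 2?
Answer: 405/2 ≈ 202.50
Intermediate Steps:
a(T) = 10 - T
(n(l)*27)*a(5) = ((3/2)*27)*(10 - 1*5) = ((3*(½))*27)*(10 - 5) = ((3/2)*27)*5 = (81/2)*5 = 405/2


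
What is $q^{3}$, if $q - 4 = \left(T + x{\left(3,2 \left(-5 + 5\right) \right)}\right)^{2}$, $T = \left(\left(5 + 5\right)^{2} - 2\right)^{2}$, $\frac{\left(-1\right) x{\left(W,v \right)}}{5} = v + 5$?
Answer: $772540215411697171481125$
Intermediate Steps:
$x{\left(W,v \right)} = -25 - 5 v$ ($x{\left(W,v \right)} = - 5 \left(v + 5\right) = - 5 \left(5 + v\right) = -25 - 5 v$)
$T = 9604$ ($T = \left(10^{2} - 2\right)^{2} = \left(100 - 2\right)^{2} = 98^{2} = 9604$)
$q = 91757245$ ($q = 4 + \left(9604 - \left(25 + 5 \cdot 2 \left(-5 + 5\right)\right)\right)^{2} = 4 + \left(9604 - \left(25 + 5 \cdot 2 \cdot 0\right)\right)^{2} = 4 + \left(9604 - 25\right)^{2} = 4 + 9579^{2} = 4 + 91757241 = 91757245$)
$q^{3} = 91757245^{3} = 772540215411697171481125$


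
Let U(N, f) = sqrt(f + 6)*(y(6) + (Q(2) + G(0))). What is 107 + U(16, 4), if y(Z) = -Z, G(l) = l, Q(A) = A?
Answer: 107 - 4*sqrt(10) ≈ 94.351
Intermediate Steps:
U(N, f) = -4*sqrt(6 + f) (U(N, f) = sqrt(f + 6)*(-1*6 + (2 + 0)) = sqrt(6 + f)*(-6 + 2) = sqrt(6 + f)*(-4) = -4*sqrt(6 + f))
107 + U(16, 4) = 107 - 4*sqrt(6 + 4) = 107 - 4*sqrt(10)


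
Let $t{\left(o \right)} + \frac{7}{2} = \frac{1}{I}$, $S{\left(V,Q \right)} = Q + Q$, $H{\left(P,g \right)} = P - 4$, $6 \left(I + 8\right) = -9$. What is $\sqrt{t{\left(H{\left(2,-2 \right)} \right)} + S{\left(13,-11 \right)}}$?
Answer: $\frac{i \sqrt{36974}}{38} \approx 5.0602 i$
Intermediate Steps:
$I = - \frac{19}{2}$ ($I = -8 + \frac{1}{6} \left(-9\right) = -8 - \frac{3}{2} = - \frac{19}{2} \approx -9.5$)
$H{\left(P,g \right)} = -4 + P$
$S{\left(V,Q \right)} = 2 Q$
$t{\left(o \right)} = - \frac{137}{38}$ ($t{\left(o \right)} = - \frac{7}{2} + \frac{1}{- \frac{19}{2}} = - \frac{7}{2} - \frac{2}{19} = - \frac{137}{38}$)
$\sqrt{t{\left(H{\left(2,-2 \right)} \right)} + S{\left(13,-11 \right)}} = \sqrt{- \frac{137}{38} + 2 \left(-11\right)} = \sqrt{- \frac{137}{38} - 22} = \sqrt{- \frac{973}{38}} = \frac{i \sqrt{36974}}{38}$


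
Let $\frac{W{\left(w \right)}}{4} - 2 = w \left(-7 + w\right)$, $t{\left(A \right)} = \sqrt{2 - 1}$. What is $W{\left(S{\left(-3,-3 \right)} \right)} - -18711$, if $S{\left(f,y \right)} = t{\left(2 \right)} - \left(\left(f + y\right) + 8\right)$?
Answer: $18751$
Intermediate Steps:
$t{\left(A \right)} = 1$ ($t{\left(A \right)} = \sqrt{1} = 1$)
$S{\left(f,y \right)} = -7 - f - y$ ($S{\left(f,y \right)} = 1 - \left(\left(f + y\right) + 8\right) = 1 - \left(8 + f + y\right) = -7 - f - y$)
$W{\left(w \right)} = 8 + 4 w \left(-7 + w\right)$
$W{\left(S{\left(-3,-3 \right)} \right)} - -18711 = \left(8 - 28 \left(-7 - -3 - -3\right) + 4 \left(-7 - -3 - -3\right)^{2}\right) - -18711 = \left(8 - 28 \left(-7 + 3 + 3\right) + 4 \left(-7 + 3 + 3\right)^{2}\right) + 18711 = \left(8 - -28 + 4 \left(-1\right)^{2}\right) + 18711 = \left(8 + 28 + 4 \cdot 1\right) + 18711 = \left(8 + 28 + 4\right) + 18711 = 40 + 18711 = 18751$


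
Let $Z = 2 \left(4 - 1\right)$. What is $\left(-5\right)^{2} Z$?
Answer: $150$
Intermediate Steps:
$Z = 6$ ($Z = 2 \cdot 3 = 6$)
$\left(-5\right)^{2} Z = \left(-5\right)^{2} \cdot 6 = 25 \cdot 6 = 150$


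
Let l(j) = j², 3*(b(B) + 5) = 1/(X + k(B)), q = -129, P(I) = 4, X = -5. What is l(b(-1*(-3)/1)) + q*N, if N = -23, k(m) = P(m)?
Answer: 26959/9 ≈ 2995.4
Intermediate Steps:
k(m) = 4
b(B) = -16/3 (b(B) = -5 + 1/(3*(-5 + 4)) = -5 + (⅓)/(-1) = -5 + (⅓)*(-1) = -5 - ⅓ = -16/3)
l(b(-1*(-3)/1)) + q*N = (-16/3)² - 129*(-23) = 256/9 + 2967 = 26959/9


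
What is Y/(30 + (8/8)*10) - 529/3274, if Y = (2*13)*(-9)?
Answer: -196819/32740 ≈ -6.0116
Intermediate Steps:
Y = -234 (Y = 26*(-9) = -234)
Y/(30 + (8/8)*10) - 529/3274 = -234/(30 + (8/8)*10) - 529/3274 = -234/(30 + (8*(⅛))*10) - 529*1/3274 = -234/(30 + 1*10) - 529/3274 = -234/(30 + 10) - 529/3274 = -234/40 - 529/3274 = -234*1/40 - 529/3274 = -117/20 - 529/3274 = -196819/32740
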